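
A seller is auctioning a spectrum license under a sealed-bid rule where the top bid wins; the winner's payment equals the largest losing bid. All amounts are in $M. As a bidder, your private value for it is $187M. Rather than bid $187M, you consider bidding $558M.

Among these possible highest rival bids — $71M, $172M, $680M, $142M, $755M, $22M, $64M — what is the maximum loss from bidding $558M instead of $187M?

$71M: same outcome either way → loss $0M.
$172M: same outcome either way → loss $0M.
$680M: same outcome either way → loss $0M.
$142M: same outcome either way → loss $0M.
$755M: same outcome either way → loss $0M.
$22M: same outcome either way → loss $0M.
$64M: same outcome either way → loss $0M.
Maximum loss: $0M.

$0M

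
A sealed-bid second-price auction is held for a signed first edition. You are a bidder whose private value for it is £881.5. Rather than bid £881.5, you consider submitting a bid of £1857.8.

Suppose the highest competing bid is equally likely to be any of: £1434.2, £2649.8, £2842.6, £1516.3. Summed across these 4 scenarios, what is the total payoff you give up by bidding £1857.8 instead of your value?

£1187.5

The deviation costs you only when the competing bid falls strictly between £881.5 and £1857.8; elsewhere both bids give the same outcome.
£1434.2: truthful payoff £0, deviation payoff −£552.7 → loss £552.7.
£2649.8: outcomes coincide → loss £0.
£2842.6: outcomes coincide → loss £0.
£1516.3: truthful payoff £0, deviation payoff −£634.8 → loss £634.8.
Total loss = £552.7 + £634.8 = £1187.5.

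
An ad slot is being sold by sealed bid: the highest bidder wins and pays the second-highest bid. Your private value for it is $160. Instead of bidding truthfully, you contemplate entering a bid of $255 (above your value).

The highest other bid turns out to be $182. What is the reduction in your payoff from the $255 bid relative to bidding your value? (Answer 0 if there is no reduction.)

$22

Bidding your value $160: you lose (since $160 < $182). Payoff $0.
Bidding $255: you win and pay $182. Payoff $160 − $182 = −$22.
The competing bid $182 lies between your value and your inflated bid, so overbidding wins an item priced above your value.
Loss from deviating = $0 − (−$22) = $22.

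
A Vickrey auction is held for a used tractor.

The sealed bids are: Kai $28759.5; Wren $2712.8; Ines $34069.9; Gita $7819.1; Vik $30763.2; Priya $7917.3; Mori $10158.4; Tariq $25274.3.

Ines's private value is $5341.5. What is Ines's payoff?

−$25421.7

Highest bid: Ines at $34069.9, so Ines wins.
Second-highest bid: Vik at $30763.2 — that is the price the winner pays.
Ines's payoff = value − price = $5341.5 − $30763.2 = −$25421.7.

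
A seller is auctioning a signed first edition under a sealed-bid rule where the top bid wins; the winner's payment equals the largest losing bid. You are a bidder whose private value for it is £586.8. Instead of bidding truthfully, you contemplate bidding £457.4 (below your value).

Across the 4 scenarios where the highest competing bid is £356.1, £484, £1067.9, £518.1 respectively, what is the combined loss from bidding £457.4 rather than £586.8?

The deviation costs you only when the competing bid falls strictly between £457.4 and £586.8; elsewhere both bids give the same outcome.
£356.1: outcomes coincide → loss £0.
£484: truthful payoff £102.8, deviation payoff £0 → loss £102.8.
£1067.9: outcomes coincide → loss £0.
£518.1: truthful payoff £68.7, deviation payoff £0 → loss £68.7.
Total loss = £102.8 + £68.7 = £171.5.

£171.5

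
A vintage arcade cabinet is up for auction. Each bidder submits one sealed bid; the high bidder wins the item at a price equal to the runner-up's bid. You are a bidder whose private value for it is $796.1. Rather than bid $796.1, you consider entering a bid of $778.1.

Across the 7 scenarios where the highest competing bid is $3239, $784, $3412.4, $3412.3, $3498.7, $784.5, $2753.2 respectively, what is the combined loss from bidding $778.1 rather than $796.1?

$23.7

The deviation costs you only when the competing bid falls strictly between $778.1 and $796.1; elsewhere both bids give the same outcome.
$3239: outcomes coincide → loss $0.
$784: truthful payoff $12.1, deviation payoff $0 → loss $12.1.
$3412.4: outcomes coincide → loss $0.
$3412.3: outcomes coincide → loss $0.
$3498.7: outcomes coincide → loss $0.
$784.5: truthful payoff $11.6, deviation payoff $0 → loss $11.6.
$2753.2: outcomes coincide → loss $0.
Total loss = $12.1 + $11.6 = $23.7.
In a second-price auction your bid sets only whether you win, not what you pay, so bidding your true value is weakly dominant.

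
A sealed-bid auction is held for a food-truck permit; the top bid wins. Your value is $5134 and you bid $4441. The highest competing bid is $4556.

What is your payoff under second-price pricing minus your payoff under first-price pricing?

Your bid $4441 is below $4556, so you lose under either rule.
Payoff is $0 in both cases; difference = $0.

$0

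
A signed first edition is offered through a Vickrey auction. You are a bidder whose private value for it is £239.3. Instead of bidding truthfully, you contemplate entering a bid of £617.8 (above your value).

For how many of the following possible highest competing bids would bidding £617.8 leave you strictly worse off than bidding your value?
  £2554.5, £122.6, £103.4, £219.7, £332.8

The deviation hurts exactly when the highest competing bid lies strictly between £239.3 and £617.8 — overbidding then wins at a price above your value.
£2554.5: above both → same outcome either way.
£122.6: below both → same outcome either way.
£103.4: below both → same outcome either way.
£219.7: below both → same outcome either way.
£332.8: inside the interval → strictly worse (loss £93.5).
Count: 1.

1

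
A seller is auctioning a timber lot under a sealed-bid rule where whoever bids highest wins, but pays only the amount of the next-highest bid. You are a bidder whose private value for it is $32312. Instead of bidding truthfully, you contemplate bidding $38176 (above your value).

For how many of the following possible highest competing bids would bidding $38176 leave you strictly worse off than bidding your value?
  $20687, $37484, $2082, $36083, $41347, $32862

3

The deviation hurts exactly when the highest competing bid lies strictly between $32312 and $38176 — overbidding then wins at a price above your value.
$20687: below both → same outcome either way.
$37484: inside the interval → strictly worse (loss $5172).
$2082: below both → same outcome either way.
$36083: inside the interval → strictly worse (loss $3771).
$41347: above both → same outcome either way.
$32862: inside the interval → strictly worse (loss $550).
Count: 3.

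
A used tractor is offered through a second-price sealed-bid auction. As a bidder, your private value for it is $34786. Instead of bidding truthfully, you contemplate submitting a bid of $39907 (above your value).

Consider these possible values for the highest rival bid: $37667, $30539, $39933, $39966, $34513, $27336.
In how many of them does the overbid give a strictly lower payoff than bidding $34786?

1

The deviation hurts exactly when the highest competing bid lies strictly between $34786 and $39907 — overbidding then wins at a price above your value.
$37667: inside the interval → strictly worse (loss $2881).
$30539: below both → same outcome either way.
$39933: above both → same outcome either way.
$39966: above both → same outcome either way.
$34513: below both → same outcome either way.
$27336: below both → same outcome either way.
Count: 1.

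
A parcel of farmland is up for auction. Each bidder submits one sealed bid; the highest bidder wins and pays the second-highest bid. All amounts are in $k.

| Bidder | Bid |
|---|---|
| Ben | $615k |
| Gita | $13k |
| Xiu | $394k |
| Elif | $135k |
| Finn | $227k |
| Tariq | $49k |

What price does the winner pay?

$394k

Highest bid: Ben at $615k, so Ben wins.
Second-highest bid: Xiu at $394k — that is the price the winner pays.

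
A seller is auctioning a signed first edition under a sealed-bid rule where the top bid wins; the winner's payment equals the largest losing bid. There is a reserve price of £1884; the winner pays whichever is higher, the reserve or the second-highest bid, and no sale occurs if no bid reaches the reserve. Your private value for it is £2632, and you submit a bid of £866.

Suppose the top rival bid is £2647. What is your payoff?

£0

Your bid £866 is below the highest competing bid £2647, so you lose. Payoff £0.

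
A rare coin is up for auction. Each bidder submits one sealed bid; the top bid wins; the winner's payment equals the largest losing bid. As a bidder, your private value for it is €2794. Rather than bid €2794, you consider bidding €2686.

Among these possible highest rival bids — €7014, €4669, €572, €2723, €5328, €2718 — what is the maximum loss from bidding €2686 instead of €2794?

€76

€7014: same outcome either way → loss €0.
€4669: same outcome either way → loss €0.
€572: same outcome either way → loss €0.
€2723: truthful gives €71, deviation gives €0 → loss €71.
€5328: same outcome either way → loss €0.
€2718: truthful gives €76, deviation gives €0 → loss €76.
Maximum loss: €76.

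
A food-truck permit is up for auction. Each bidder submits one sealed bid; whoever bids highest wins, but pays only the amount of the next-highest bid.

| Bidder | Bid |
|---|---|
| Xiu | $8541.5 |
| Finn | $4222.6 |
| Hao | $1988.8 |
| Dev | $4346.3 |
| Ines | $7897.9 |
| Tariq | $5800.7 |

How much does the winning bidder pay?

Highest bid: Xiu at $8541.5, so Xiu wins.
Second-highest bid: Ines at $7897.9 — that is the price the winner pays.

$7897.9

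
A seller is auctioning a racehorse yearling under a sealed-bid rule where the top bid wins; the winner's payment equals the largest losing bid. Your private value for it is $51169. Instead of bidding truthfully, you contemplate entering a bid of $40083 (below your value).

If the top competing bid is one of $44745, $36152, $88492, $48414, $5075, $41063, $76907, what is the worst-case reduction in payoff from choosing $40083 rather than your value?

$44745: truthful gives $6424, deviation gives $0 → loss $6424.
$36152: same outcome either way → loss $0.
$88492: same outcome either way → loss $0.
$48414: truthful gives $2755, deviation gives $0 → loss $2755.
$5075: same outcome either way → loss $0.
$41063: truthful gives $10106, deviation gives $0 → loss $10106.
$76907: same outcome either way → loss $0.
Maximum loss: $10106.

$10106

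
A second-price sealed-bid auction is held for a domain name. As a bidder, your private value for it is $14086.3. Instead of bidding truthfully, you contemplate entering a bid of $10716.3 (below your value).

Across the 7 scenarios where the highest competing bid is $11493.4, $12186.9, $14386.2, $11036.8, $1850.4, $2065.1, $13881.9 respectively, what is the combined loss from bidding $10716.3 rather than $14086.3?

The deviation costs you only when the competing bid falls strictly between $10716.3 and $14086.3; elsewhere both bids give the same outcome.
$11493.4: truthful payoff $2592.9, deviation payoff $0 → loss $2592.9.
$12186.9: truthful payoff $1899.4, deviation payoff $0 → loss $1899.4.
$14386.2: outcomes coincide → loss $0.
$11036.8: truthful payoff $3049.5, deviation payoff $0 → loss $3049.5.
$1850.4: outcomes coincide → loss $0.
$2065.1: outcomes coincide → loss $0.
$13881.9: truthful payoff $204.4, deviation payoff $0 → loss $204.4.
Total loss = $2592.9 + $1899.4 + $3049.5 + $204.4 = $7746.2.

$7746.2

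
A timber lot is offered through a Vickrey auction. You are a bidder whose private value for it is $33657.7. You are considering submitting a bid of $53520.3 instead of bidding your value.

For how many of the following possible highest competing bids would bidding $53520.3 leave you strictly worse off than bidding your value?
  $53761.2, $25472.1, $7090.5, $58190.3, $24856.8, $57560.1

0

The deviation hurts exactly when the highest competing bid lies strictly between $33657.7 and $53520.3 — overbidding then wins at a price above your value.
$53761.2: above both → same outcome either way.
$25472.1: below both → same outcome either way.
$7090.5: below both → same outcome either way.
$58190.3: above both → same outcome either way.
$24856.8: below both → same outcome either way.
$57560.1: above both → same outcome either way.
Count: 0.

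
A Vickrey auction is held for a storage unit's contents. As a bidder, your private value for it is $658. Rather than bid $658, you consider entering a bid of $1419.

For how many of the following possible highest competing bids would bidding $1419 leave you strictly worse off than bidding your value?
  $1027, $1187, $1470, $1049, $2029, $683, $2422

The deviation hurts exactly when the highest competing bid lies strictly between $658 and $1419 — overbidding then wins at a price above your value.
$1027: inside the interval → strictly worse (loss $369).
$1187: inside the interval → strictly worse (loss $529).
$1470: above both → same outcome either way.
$1049: inside the interval → strictly worse (loss $391).
$2029: above both → same outcome either way.
$683: inside the interval → strictly worse (loss $25).
$2422: above both → same outcome either way.
Count: 4.

4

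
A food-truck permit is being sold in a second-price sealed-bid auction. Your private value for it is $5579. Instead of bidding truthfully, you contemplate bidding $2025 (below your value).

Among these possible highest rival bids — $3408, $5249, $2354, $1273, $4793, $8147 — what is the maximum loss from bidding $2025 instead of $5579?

$3408: truthful gives $2171, deviation gives $0 → loss $2171.
$5249: truthful gives $330, deviation gives $0 → loss $330.
$2354: truthful gives $3225, deviation gives $0 → loss $3225.
$1273: same outcome either way → loss $0.
$4793: truthful gives $786, deviation gives $0 → loss $786.
$8147: same outcome either way → loss $0.
Maximum loss: $3225.

$3225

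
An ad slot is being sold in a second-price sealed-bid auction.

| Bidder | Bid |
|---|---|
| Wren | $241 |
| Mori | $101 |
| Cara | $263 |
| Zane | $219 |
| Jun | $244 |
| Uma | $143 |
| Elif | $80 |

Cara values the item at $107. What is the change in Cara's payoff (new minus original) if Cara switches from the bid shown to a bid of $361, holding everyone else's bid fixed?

$0

The highest bid among the other bidders is $244; Cara's bid doesn't change that.
Original bid $263: Cara is highest, pays the top rival bid $244; payoff $107 − $244 = −$137.
Alternative bid $361: Cara is highest, pays the top rival bid $244; payoff $107 − $244 = −$137.
Change in payoff = −$137 − (−$137) = $0.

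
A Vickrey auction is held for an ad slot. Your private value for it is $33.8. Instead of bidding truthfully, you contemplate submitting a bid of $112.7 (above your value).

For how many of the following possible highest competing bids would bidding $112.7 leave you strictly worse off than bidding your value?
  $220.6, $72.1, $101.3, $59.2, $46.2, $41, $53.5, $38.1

7

The deviation hurts exactly when the highest competing bid lies strictly between $33.8 and $112.7 — overbidding then wins at a price above your value.
$220.6: above both → same outcome either way.
$72.1: inside the interval → strictly worse (loss $38.3).
$101.3: inside the interval → strictly worse (loss $67.5).
$59.2: inside the interval → strictly worse (loss $25.4).
$46.2: inside the interval → strictly worse (loss $12.4).
$41: inside the interval → strictly worse (loss $7.2).
$53.5: inside the interval → strictly worse (loss $19.7).
$38.1: inside the interval → strictly worse (loss $4.3).
Count: 7.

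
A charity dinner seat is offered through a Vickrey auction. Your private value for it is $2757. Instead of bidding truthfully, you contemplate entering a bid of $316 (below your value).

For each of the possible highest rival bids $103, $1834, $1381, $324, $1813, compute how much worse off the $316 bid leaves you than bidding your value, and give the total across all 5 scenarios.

The deviation costs you only when the competing bid falls strictly between $316 and $2757; elsewhere both bids give the same outcome.
$103: outcomes coincide → loss $0.
$1834: truthful payoff $923, deviation payoff $0 → loss $923.
$1381: truthful payoff $1376, deviation payoff $0 → loss $1376.
$324: truthful payoff $2433, deviation payoff $0 → loss $2433.
$1813: truthful payoff $944, deviation payoff $0 → loss $944.
Total loss = $923 + $1376 + $2433 + $944 = $5676.

$5676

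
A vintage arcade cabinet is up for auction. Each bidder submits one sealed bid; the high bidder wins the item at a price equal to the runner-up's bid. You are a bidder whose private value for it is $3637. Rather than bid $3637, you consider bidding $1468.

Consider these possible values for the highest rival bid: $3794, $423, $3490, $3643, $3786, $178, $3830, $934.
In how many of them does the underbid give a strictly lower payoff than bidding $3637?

1

The deviation hurts exactly when the highest competing bid lies strictly between $1468 and $3637 — underbidding then forfeits a profitable win.
$3794: above both → same outcome either way.
$423: below both → same outcome either way.
$3490: inside the interval → strictly worse (loss $147).
$3643: above both → same outcome either way.
$3786: above both → same outcome either way.
$178: below both → same outcome either way.
$3830: above both → same outcome either way.
$934: below both → same outcome either way.
Count: 1.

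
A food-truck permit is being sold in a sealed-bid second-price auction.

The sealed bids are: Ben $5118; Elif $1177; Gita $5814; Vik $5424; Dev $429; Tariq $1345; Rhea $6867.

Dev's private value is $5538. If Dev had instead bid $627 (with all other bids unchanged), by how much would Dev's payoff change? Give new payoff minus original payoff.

$0

The highest bid among the other bidders is $6867; Dev's bid doesn't change that.
Original bid $429: Dev is not highest (top rival bid is $6867); payoff $0.
Alternative bid $627: Dev is not highest (top rival bid is $6867); payoff $0.
Change in payoff = $0 − ($0) = $0.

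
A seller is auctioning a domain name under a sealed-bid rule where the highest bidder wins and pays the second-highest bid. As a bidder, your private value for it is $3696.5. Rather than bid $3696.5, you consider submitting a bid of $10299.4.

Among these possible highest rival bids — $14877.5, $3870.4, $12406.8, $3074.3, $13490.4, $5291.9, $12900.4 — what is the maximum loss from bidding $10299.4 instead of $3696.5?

$14877.5: same outcome either way → loss $0.
$3870.4: truthful gives $0, deviation gives −$173.9 → loss $173.9.
$12406.8: same outcome either way → loss $0.
$3074.3: same outcome either way → loss $0.
$13490.4: same outcome either way → loss $0.
$5291.9: truthful gives $0, deviation gives −$1595.4 → loss $1595.4.
$12900.4: same outcome either way → loss $0.
Maximum loss: $1595.4.

$1595.4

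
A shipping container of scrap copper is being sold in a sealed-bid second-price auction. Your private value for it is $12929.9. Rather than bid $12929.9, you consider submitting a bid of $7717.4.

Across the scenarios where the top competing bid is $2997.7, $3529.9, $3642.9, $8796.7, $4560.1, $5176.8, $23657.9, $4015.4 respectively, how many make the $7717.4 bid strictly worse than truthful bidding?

1

The deviation hurts exactly when the highest competing bid lies strictly between $7717.4 and $12929.9 — underbidding then forfeits a profitable win.
$2997.7: below both → same outcome either way.
$3529.9: below both → same outcome either way.
$3642.9: below both → same outcome either way.
$8796.7: inside the interval → strictly worse (loss $4133.2).
$4560.1: below both → same outcome either way.
$5176.8: below both → same outcome either way.
$23657.9: above both → same outcome either way.
$4015.4: below both → same outcome either way.
Count: 1.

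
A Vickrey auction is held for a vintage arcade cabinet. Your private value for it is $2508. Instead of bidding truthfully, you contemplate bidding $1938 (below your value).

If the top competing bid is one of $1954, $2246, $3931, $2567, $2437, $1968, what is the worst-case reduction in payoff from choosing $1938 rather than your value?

$1954: truthful gives $554, deviation gives $0 → loss $554.
$2246: truthful gives $262, deviation gives $0 → loss $262.
$3931: same outcome either way → loss $0.
$2567: same outcome either way → loss $0.
$2437: truthful gives $71, deviation gives $0 → loss $71.
$1968: truthful gives $540, deviation gives $0 → loss $540.
Maximum loss: $554.

$554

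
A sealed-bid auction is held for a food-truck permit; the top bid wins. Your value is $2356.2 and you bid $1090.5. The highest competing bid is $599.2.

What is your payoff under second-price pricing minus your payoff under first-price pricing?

You have the highest bid, so you win under either rule.
Second-price: pay $599.2 → payoff $1757.
First-price: pay your own bid $1090.5 → payoff $1265.7.
Difference = $1757 − ($1265.7) = $491.3.

$491.3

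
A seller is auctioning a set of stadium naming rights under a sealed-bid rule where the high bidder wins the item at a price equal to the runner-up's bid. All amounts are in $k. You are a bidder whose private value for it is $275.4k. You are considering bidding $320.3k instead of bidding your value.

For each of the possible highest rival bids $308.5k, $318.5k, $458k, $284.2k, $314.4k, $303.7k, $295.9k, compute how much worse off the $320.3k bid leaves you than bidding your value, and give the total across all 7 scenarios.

$172.8k

The deviation costs you only when the competing bid falls strictly between $275.4k and $320.3k; elsewhere both bids give the same outcome.
$308.5k: truthful payoff $0k, deviation payoff −$33.1k → loss $33.1k.
$318.5k: truthful payoff $0k, deviation payoff −$43.1k → loss $43.1k.
$458k: outcomes coincide → loss $0k.
$284.2k: truthful payoff $0k, deviation payoff −$8.8k → loss $8.8k.
$314.4k: truthful payoff $0k, deviation payoff −$39k → loss $39k.
$303.7k: truthful payoff $0k, deviation payoff −$28.3k → loss $28.3k.
$295.9k: truthful payoff $0k, deviation payoff −$20.5k → loss $20.5k.
Total loss = $33.1k + $43.1k + $8.8k + $39k + $28.3k + $20.5k = $172.8k.
In a second-price auction your bid sets only whether you win, not what you pay, so bidding your true value is weakly dominant.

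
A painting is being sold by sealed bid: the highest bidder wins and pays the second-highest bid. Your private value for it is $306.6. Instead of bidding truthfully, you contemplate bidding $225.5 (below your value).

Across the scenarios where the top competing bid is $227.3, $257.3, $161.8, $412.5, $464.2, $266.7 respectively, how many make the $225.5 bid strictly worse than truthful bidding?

The deviation hurts exactly when the highest competing bid lies strictly between $225.5 and $306.6 — underbidding then forfeits a profitable win.
$227.3: inside the interval → strictly worse (loss $79.3).
$257.3: inside the interval → strictly worse (loss $49.3).
$161.8: below both → same outcome either way.
$412.5: above both → same outcome either way.
$464.2: above both → same outcome either way.
$266.7: inside the interval → strictly worse (loss $39.9).
Count: 3.

3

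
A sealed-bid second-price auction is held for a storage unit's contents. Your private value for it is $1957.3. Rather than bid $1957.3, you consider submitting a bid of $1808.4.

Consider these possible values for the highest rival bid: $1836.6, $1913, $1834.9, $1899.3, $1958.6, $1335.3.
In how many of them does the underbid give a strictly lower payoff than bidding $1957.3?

The deviation hurts exactly when the highest competing bid lies strictly between $1808.4 and $1957.3 — underbidding then forfeits a profitable win.
$1836.6: inside the interval → strictly worse (loss $120.7).
$1913: inside the interval → strictly worse (loss $44.3).
$1834.9: inside the interval → strictly worse (loss $122.4).
$1899.3: inside the interval → strictly worse (loss $58).
$1958.6: above both → same outcome either way.
$1335.3: below both → same outcome either way.
Count: 4.

4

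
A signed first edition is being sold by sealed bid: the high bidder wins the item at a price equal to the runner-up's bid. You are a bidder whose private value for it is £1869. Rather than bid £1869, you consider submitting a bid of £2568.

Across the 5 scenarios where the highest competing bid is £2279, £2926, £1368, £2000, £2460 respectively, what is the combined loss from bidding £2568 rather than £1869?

The deviation costs you only when the competing bid falls strictly between £1869 and £2568; elsewhere both bids give the same outcome.
£2279: truthful payoff £0, deviation payoff −£410 → loss £410.
£2926: outcomes coincide → loss £0.
£1368: outcomes coincide → loss £0.
£2000: truthful payoff £0, deviation payoff −£131 → loss £131.
£2460: truthful payoff £0, deviation payoff −£591 → loss £591.
Total loss = £410 + £131 + £591 = £1132.
Truthful bidding weakly dominates here: raising your bid can only win items priced above your value, and lowering it can only forfeit items priced below.

£1132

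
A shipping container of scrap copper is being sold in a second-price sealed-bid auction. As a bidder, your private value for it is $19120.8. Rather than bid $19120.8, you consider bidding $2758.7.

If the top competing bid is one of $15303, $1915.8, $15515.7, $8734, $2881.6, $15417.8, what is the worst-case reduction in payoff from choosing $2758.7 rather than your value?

$15303: truthful gives $3817.8, deviation gives $0 → loss $3817.8.
$1915.8: same outcome either way → loss $0.
$15515.7: truthful gives $3605.1, deviation gives $0 → loss $3605.1.
$8734: truthful gives $10386.8, deviation gives $0 → loss $10386.8.
$2881.6: truthful gives $16239.2, deviation gives $0 → loss $16239.2.
$15417.8: truthful gives $3703, deviation gives $0 → loss $3703.
Maximum loss: $16239.2.

$16239.2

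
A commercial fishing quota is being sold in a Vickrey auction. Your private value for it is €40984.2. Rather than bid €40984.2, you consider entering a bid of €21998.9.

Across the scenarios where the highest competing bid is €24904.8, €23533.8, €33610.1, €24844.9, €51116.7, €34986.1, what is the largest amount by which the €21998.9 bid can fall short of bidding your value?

€17450.4

€24904.8: truthful gives €16079.4, deviation gives €0 → loss €16079.4.
€23533.8: truthful gives €17450.4, deviation gives €0 → loss €17450.4.
€33610.1: truthful gives €7374.1, deviation gives €0 → loss €7374.1.
€24844.9: truthful gives €16139.3, deviation gives €0 → loss €16139.3.
€51116.7: same outcome either way → loss €0.
€34986.1: truthful gives €5998.1, deviation gives €0 → loss €5998.1.
Maximum loss: €17450.4.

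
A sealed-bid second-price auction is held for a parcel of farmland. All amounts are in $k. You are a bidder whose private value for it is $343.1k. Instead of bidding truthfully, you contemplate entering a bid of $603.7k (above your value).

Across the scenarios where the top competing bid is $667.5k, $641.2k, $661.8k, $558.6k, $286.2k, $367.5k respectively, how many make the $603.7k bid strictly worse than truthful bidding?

2

The deviation hurts exactly when the highest competing bid lies strictly between $343.1k and $603.7k — overbidding then wins at a price above your value.
$667.5k: above both → same outcome either way.
$641.2k: above both → same outcome either way.
$661.8k: above both → same outcome either way.
$558.6k: inside the interval → strictly worse (loss $215.5k).
$286.2k: below both → same outcome either way.
$367.5k: inside the interval → strictly worse (loss $24.4k).
Count: 2.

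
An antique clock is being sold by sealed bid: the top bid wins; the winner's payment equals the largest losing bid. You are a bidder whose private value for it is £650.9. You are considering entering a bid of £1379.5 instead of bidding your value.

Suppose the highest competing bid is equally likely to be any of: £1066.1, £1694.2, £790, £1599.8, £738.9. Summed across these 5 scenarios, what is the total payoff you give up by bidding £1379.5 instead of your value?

£642.3

The deviation costs you only when the competing bid falls strictly between £650.9 and £1379.5; elsewhere both bids give the same outcome.
£1066.1: truthful payoff £0, deviation payoff −£415.2 → loss £415.2.
£1694.2: outcomes coincide → loss £0.
£790: truthful payoff £0, deviation payoff −£139.1 → loss £139.1.
£1599.8: outcomes coincide → loss £0.
£738.9: truthful payoff £0, deviation payoff −£88 → loss £88.
Total loss = £415.2 + £139.1 + £88 = £642.3.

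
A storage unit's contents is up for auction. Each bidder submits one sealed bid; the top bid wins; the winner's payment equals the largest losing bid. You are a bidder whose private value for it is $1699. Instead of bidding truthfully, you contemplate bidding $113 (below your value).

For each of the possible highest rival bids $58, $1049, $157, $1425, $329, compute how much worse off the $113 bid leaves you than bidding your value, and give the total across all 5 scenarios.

$3836

The deviation costs you only when the competing bid falls strictly between $113 and $1699; elsewhere both bids give the same outcome.
$58: outcomes coincide → loss $0.
$1049: truthful payoff $650, deviation payoff $0 → loss $650.
$157: truthful payoff $1542, deviation payoff $0 → loss $1542.
$1425: truthful payoff $274, deviation payoff $0 → loss $274.
$329: truthful payoff $1370, deviation payoff $0 → loss $1370.
Total loss = $650 + $1542 + $274 + $1370 = $3836.
Because the price is fixed by the runner-up's bid, deviating from your value can only change a good outcome into a bad one — never the reverse.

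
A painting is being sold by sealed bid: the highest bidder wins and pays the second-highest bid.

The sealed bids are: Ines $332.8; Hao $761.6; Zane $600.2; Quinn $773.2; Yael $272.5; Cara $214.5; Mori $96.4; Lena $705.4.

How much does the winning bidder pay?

Highest bid: Quinn at $773.2, so Quinn wins.
Second-highest bid: Hao at $761.6 — that is the price the winner pays.

$761.6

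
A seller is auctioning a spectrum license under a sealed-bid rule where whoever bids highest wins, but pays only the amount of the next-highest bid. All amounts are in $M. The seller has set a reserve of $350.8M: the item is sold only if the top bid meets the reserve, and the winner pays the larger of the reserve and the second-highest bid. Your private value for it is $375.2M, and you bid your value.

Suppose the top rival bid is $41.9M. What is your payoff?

Your bid $375.2M is the highest and exceeds the reserve.
Price = max(second-highest bid, reserve) = max($41.9M, $350.8M) = $350.8M.
Payoff = $375.2M − $350.8M = $24.4M.

$24.4M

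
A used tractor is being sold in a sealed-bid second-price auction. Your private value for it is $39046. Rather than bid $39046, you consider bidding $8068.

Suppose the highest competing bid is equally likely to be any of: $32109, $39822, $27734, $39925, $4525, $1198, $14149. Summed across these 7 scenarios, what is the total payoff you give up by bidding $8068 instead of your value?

$43146

The deviation costs you only when the competing bid falls strictly between $8068 and $39046; elsewhere both bids give the same outcome.
$32109: truthful payoff $6937, deviation payoff $0 → loss $6937.
$39822: outcomes coincide → loss $0.
$27734: truthful payoff $11312, deviation payoff $0 → loss $11312.
$39925: outcomes coincide → loss $0.
$4525: outcomes coincide → loss $0.
$1198: outcomes coincide → loss $0.
$14149: truthful payoff $24897, deviation payoff $0 → loss $24897.
Total loss = $6937 + $11312 + $24897 = $43146.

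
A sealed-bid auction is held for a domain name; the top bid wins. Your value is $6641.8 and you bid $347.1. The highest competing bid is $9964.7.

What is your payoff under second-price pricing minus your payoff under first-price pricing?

$0

Your bid $347.1 is below $9964.7, so you lose under either rule.
Payoff is $0 in both cases; difference = $0.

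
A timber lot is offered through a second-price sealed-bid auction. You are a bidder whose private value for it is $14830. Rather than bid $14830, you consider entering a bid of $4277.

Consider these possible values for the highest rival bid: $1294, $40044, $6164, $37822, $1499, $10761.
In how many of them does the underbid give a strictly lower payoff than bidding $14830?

2

The deviation hurts exactly when the highest competing bid lies strictly between $4277 and $14830 — underbidding then forfeits a profitable win.
$1294: below both → same outcome either way.
$40044: above both → same outcome either way.
$6164: inside the interval → strictly worse (loss $8666).
$37822: above both → same outcome either way.
$1499: below both → same outcome either way.
$10761: inside the interval → strictly worse (loss $4069).
Count: 2.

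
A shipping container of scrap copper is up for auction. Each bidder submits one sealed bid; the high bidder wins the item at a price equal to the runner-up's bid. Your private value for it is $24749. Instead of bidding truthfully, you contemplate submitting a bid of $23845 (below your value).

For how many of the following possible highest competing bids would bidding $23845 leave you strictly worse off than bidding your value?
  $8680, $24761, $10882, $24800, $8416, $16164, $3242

The deviation hurts exactly when the highest competing bid lies strictly between $23845 and $24749 — underbidding then forfeits a profitable win.
$8680: below both → same outcome either way.
$24761: above both → same outcome either way.
$10882: below both → same outcome either way.
$24800: above both → same outcome either way.
$8416: below both → same outcome either way.
$16164: below both → same outcome either way.
$3242: below both → same outcome either way.
Count: 0.

0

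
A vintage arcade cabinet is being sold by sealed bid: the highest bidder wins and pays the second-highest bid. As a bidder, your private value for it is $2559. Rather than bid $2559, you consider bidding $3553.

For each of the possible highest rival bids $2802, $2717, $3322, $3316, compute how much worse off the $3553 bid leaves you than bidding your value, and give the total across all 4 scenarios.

$1921

The deviation costs you only when the competing bid falls strictly between $2559 and $3553; elsewhere both bids give the same outcome.
$2802: truthful payoff $0, deviation payoff −$243 → loss $243.
$2717: truthful payoff $0, deviation payoff −$158 → loss $158.
$3322: truthful payoff $0, deviation payoff −$763 → loss $763.
$3316: truthful payoff $0, deviation payoff −$757 → loss $757.
Total loss = $243 + $158 + $763 + $757 = $1921.
Because the price is fixed by the runner-up's bid, deviating from your value can only change a good outcome into a bad one — never the reverse.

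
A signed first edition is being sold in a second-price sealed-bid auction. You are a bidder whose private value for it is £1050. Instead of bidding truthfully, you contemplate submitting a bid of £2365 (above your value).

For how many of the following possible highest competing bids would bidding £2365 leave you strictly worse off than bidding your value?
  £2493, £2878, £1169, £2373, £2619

The deviation hurts exactly when the highest competing bid lies strictly between £1050 and £2365 — overbidding then wins at a price above your value.
£2493: above both → same outcome either way.
£2878: above both → same outcome either way.
£1169: inside the interval → strictly worse (loss £119).
£2373: above both → same outcome either way.
£2619: above both → same outcome either way.
Count: 1.

1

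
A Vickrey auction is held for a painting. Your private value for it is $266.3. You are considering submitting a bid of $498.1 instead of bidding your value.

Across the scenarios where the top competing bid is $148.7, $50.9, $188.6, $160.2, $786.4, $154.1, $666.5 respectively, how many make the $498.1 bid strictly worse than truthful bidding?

The deviation hurts exactly when the highest competing bid lies strictly between $266.3 and $498.1 — overbidding then wins at a price above your value.
$148.7: below both → same outcome either way.
$50.9: below both → same outcome either way.
$188.6: below both → same outcome either way.
$160.2: below both → same outcome either way.
$786.4: above both → same outcome either way.
$154.1: below both → same outcome either way.
$666.5: above both → same outcome either way.
Count: 0.

0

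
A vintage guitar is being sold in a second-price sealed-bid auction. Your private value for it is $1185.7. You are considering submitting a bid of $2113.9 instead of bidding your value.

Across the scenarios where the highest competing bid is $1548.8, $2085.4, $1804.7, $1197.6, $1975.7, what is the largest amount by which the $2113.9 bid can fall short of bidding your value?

$1548.8: truthful gives $0, deviation gives −$363.1 → loss $363.1.
$2085.4: truthful gives $0, deviation gives −$899.7 → loss $899.7.
$1804.7: truthful gives $0, deviation gives −$619 → loss $619.
$1197.6: truthful gives $0, deviation gives −$11.9 → loss $11.9.
$1975.7: truthful gives $0, deviation gives −$790 → loss $790.
Maximum loss: $899.7.

$899.7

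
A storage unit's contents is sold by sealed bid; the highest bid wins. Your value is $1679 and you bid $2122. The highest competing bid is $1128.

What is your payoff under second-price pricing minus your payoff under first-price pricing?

$994

You have the highest bid, so you win under either rule.
Second-price: pay $1128 → payoff $551.
First-price: pay your own bid $2122 → payoff −$443.
Difference = $551 − (−$443) = $994.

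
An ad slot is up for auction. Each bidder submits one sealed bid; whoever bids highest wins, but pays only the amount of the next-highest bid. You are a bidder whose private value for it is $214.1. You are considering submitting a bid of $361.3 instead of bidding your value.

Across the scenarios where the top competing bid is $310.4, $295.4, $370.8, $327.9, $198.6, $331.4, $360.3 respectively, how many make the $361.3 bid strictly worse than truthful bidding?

The deviation hurts exactly when the highest competing bid lies strictly between $214.1 and $361.3 — overbidding then wins at a price above your value.
$310.4: inside the interval → strictly worse (loss $96.3).
$295.4: inside the interval → strictly worse (loss $81.3).
$370.8: above both → same outcome either way.
$327.9: inside the interval → strictly worse (loss $113.8).
$198.6: below both → same outcome either way.
$331.4: inside the interval → strictly worse (loss $117.3).
$360.3: inside the interval → strictly worse (loss $146.2).
Count: 5.

5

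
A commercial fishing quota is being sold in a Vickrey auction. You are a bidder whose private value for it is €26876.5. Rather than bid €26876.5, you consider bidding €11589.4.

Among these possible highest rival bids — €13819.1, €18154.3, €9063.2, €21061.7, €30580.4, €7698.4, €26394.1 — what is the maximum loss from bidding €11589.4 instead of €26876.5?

€13057.4

€13819.1: truthful gives €13057.4, deviation gives €0 → loss €13057.4.
€18154.3: truthful gives €8722.2, deviation gives €0 → loss €8722.2.
€9063.2: same outcome either way → loss €0.
€21061.7: truthful gives €5814.8, deviation gives €0 → loss €5814.8.
€30580.4: same outcome either way → loss €0.
€7698.4: same outcome either way → loss €0.
€26394.1: truthful gives €482.4, deviation gives €0 → loss €482.4.
Maximum loss: €13057.4.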